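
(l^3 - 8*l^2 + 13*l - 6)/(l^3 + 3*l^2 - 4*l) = (l^2 - 7*l + 6)/(l*(l + 4))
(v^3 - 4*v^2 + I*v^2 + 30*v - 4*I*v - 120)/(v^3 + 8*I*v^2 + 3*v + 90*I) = (v^2 - v*(4 + 5*I) + 20*I)/(v^2 + 2*I*v + 15)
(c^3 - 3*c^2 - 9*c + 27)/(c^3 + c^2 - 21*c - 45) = (c^2 - 6*c + 9)/(c^2 - 2*c - 15)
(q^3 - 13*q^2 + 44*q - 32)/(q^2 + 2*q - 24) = (q^2 - 9*q + 8)/(q + 6)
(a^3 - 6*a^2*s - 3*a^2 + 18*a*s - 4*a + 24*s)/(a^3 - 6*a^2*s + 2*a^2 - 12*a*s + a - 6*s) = (a - 4)/(a + 1)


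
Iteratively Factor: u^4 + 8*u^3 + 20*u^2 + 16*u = (u)*(u^3 + 8*u^2 + 20*u + 16) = u*(u + 2)*(u^2 + 6*u + 8) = u*(u + 2)^2*(u + 4)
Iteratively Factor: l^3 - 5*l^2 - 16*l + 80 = (l - 4)*(l^2 - l - 20) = (l - 4)*(l + 4)*(l - 5)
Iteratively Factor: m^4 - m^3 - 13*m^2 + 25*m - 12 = (m - 1)*(m^3 - 13*m + 12) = (m - 3)*(m - 1)*(m^2 + 3*m - 4) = (m - 3)*(m - 1)^2*(m + 4)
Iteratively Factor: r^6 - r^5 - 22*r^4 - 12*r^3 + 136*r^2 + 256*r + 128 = (r - 4)*(r^5 + 3*r^4 - 10*r^3 - 52*r^2 - 72*r - 32) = (r - 4)*(r + 2)*(r^4 + r^3 - 12*r^2 - 28*r - 16) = (r - 4)^2*(r + 2)*(r^3 + 5*r^2 + 8*r + 4) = (r - 4)^2*(r + 2)^2*(r^2 + 3*r + 2) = (r - 4)^2*(r + 2)^3*(r + 1)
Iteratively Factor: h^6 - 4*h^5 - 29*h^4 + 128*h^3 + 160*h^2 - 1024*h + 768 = (h + 4)*(h^5 - 8*h^4 + 3*h^3 + 116*h^2 - 304*h + 192) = (h - 4)*(h + 4)*(h^4 - 4*h^3 - 13*h^2 + 64*h - 48) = (h - 4)*(h - 3)*(h + 4)*(h^3 - h^2 - 16*h + 16) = (h - 4)^2*(h - 3)*(h + 4)*(h^2 + 3*h - 4) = (h - 4)^2*(h - 3)*(h - 1)*(h + 4)*(h + 4)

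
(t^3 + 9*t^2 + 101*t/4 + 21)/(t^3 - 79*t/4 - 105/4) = (t + 4)/(t - 5)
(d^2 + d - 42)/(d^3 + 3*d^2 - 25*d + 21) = (d - 6)/(d^2 - 4*d + 3)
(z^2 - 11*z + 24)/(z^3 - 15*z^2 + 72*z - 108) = (z - 8)/(z^2 - 12*z + 36)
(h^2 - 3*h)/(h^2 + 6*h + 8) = h*(h - 3)/(h^2 + 6*h + 8)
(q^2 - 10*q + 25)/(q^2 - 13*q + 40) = (q - 5)/(q - 8)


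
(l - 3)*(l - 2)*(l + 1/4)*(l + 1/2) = l^4 - 17*l^3/4 + 19*l^2/8 + 31*l/8 + 3/4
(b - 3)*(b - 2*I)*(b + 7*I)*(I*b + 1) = I*b^4 - 4*b^3 - 3*I*b^3 + 12*b^2 + 19*I*b^2 + 14*b - 57*I*b - 42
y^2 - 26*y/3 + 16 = (y - 6)*(y - 8/3)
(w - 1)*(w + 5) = w^2 + 4*w - 5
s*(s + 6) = s^2 + 6*s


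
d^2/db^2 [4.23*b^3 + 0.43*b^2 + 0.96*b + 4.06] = 25.38*b + 0.86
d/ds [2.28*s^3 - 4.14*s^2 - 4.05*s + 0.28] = 6.84*s^2 - 8.28*s - 4.05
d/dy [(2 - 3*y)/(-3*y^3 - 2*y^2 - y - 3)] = (9*y^3 + 6*y^2 + 3*y - (3*y - 2)*(9*y^2 + 4*y + 1) + 9)/(3*y^3 + 2*y^2 + y + 3)^2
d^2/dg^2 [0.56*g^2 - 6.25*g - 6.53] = 1.12000000000000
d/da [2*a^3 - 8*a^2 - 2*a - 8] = 6*a^2 - 16*a - 2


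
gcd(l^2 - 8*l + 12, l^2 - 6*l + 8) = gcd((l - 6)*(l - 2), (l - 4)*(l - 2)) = l - 2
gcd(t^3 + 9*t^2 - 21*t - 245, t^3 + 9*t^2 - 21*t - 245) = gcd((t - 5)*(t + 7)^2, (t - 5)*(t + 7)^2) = t^3 + 9*t^2 - 21*t - 245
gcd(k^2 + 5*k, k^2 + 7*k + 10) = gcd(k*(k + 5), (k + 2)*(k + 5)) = k + 5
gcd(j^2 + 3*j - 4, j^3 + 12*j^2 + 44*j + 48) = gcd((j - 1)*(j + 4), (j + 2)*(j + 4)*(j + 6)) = j + 4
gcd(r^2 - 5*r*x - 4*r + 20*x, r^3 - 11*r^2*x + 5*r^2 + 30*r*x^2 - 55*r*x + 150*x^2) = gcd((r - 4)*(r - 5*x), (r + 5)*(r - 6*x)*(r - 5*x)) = -r + 5*x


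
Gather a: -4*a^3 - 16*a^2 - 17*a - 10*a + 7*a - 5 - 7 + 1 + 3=-4*a^3 - 16*a^2 - 20*a - 8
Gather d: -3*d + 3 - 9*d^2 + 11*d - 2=-9*d^2 + 8*d + 1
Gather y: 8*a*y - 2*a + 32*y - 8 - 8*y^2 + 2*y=-2*a - 8*y^2 + y*(8*a + 34) - 8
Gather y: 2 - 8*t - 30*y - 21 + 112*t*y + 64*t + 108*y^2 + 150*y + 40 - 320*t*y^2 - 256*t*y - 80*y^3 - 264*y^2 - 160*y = 56*t - 80*y^3 + y^2*(-320*t - 156) + y*(-144*t - 40) + 21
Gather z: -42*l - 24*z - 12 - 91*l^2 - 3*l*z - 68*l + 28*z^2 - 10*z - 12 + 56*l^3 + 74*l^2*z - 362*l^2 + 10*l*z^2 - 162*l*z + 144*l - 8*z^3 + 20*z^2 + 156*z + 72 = 56*l^3 - 453*l^2 + 34*l - 8*z^3 + z^2*(10*l + 48) + z*(74*l^2 - 165*l + 122) + 48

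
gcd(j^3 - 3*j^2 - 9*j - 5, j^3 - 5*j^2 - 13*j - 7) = j^2 + 2*j + 1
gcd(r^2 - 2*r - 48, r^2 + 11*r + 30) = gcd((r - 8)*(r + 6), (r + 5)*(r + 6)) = r + 6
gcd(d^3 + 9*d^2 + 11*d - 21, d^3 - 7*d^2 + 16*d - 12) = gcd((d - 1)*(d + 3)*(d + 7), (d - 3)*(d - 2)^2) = 1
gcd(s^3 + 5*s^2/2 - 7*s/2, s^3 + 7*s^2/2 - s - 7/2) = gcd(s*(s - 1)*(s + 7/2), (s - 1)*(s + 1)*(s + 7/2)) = s^2 + 5*s/2 - 7/2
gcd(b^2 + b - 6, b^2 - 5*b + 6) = b - 2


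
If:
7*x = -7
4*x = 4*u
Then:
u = -1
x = -1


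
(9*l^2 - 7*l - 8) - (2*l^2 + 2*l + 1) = 7*l^2 - 9*l - 9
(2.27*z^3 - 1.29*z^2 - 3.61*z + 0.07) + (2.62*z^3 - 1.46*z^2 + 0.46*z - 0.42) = 4.89*z^3 - 2.75*z^2 - 3.15*z - 0.35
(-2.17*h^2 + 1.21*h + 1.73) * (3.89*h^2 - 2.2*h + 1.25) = -8.4413*h^4 + 9.4809*h^3 + 1.3552*h^2 - 2.2935*h + 2.1625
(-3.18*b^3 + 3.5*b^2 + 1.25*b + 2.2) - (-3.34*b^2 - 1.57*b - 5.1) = -3.18*b^3 + 6.84*b^2 + 2.82*b + 7.3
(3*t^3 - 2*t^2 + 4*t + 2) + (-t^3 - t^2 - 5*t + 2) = 2*t^3 - 3*t^2 - t + 4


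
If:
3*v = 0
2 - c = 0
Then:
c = 2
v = 0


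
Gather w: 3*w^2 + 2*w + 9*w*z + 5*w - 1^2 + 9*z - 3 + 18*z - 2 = 3*w^2 + w*(9*z + 7) + 27*z - 6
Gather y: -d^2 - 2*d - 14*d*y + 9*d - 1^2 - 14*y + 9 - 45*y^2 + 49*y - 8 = -d^2 + 7*d - 45*y^2 + y*(35 - 14*d)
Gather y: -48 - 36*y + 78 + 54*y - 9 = 18*y + 21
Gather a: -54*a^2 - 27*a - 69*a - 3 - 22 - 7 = -54*a^2 - 96*a - 32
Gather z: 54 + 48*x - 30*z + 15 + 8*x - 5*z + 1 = 56*x - 35*z + 70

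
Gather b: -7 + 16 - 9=0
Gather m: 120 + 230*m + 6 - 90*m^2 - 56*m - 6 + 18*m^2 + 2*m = -72*m^2 + 176*m + 120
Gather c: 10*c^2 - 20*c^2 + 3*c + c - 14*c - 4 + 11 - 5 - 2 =-10*c^2 - 10*c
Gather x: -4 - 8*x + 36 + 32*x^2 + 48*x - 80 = 32*x^2 + 40*x - 48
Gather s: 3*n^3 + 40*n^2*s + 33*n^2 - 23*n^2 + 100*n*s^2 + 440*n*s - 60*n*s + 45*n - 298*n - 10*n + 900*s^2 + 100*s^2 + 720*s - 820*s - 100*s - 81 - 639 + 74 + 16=3*n^3 + 10*n^2 - 263*n + s^2*(100*n + 1000) + s*(40*n^2 + 380*n - 200) - 630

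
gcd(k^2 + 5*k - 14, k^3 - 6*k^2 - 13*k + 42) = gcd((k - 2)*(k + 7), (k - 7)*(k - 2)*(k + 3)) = k - 2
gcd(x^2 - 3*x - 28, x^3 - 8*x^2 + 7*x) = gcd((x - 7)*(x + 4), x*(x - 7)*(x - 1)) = x - 7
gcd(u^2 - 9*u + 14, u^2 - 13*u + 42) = u - 7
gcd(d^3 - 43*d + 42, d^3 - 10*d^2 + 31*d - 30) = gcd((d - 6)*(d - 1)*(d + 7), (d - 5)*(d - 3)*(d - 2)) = 1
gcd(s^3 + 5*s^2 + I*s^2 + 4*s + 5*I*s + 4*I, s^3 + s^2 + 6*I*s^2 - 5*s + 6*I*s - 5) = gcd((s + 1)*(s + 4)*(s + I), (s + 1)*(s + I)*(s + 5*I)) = s^2 + s*(1 + I) + I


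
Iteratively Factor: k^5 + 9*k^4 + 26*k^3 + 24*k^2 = (k + 2)*(k^4 + 7*k^3 + 12*k^2) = k*(k + 2)*(k^3 + 7*k^2 + 12*k) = k*(k + 2)*(k + 4)*(k^2 + 3*k) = k^2*(k + 2)*(k + 4)*(k + 3)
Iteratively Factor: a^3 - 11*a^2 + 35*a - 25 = (a - 1)*(a^2 - 10*a + 25) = (a - 5)*(a - 1)*(a - 5)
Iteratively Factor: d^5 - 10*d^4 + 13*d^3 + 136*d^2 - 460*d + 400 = (d - 5)*(d^4 - 5*d^3 - 12*d^2 + 76*d - 80) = (d - 5)*(d - 2)*(d^3 - 3*d^2 - 18*d + 40) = (d - 5)^2*(d - 2)*(d^2 + 2*d - 8) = (d - 5)^2*(d - 2)*(d + 4)*(d - 2)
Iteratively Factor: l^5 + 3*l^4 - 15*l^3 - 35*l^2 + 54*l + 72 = (l - 2)*(l^4 + 5*l^3 - 5*l^2 - 45*l - 36) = (l - 2)*(l + 1)*(l^3 + 4*l^2 - 9*l - 36) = (l - 3)*(l - 2)*(l + 1)*(l^2 + 7*l + 12) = (l - 3)*(l - 2)*(l + 1)*(l + 3)*(l + 4)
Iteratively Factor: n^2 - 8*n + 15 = (n - 5)*(n - 3)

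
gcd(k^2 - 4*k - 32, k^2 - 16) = k + 4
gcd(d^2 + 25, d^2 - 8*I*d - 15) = d - 5*I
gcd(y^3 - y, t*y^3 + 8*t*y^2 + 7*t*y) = y^2 + y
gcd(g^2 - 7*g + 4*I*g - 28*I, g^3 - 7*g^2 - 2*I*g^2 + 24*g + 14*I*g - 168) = g^2 + g*(-7 + 4*I) - 28*I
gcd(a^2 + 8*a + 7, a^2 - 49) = a + 7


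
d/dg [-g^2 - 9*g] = -2*g - 9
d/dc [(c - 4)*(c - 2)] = 2*c - 6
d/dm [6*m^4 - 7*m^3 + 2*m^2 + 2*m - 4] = 24*m^3 - 21*m^2 + 4*m + 2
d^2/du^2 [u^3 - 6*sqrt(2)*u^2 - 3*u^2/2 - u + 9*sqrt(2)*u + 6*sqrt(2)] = 6*u - 12*sqrt(2) - 3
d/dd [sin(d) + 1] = cos(d)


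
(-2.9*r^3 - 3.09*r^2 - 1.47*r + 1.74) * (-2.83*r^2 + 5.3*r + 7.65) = 8.207*r^5 - 6.6253*r^4 - 34.4019*r^3 - 36.3537*r^2 - 2.0235*r + 13.311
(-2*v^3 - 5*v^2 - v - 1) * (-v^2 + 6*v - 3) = 2*v^5 - 7*v^4 - 23*v^3 + 10*v^2 - 3*v + 3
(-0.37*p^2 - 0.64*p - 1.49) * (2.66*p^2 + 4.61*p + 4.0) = -0.9842*p^4 - 3.4081*p^3 - 8.3938*p^2 - 9.4289*p - 5.96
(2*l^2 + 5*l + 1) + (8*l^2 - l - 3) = 10*l^2 + 4*l - 2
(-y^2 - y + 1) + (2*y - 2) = -y^2 + y - 1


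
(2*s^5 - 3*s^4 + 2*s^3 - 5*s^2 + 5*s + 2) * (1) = 2*s^5 - 3*s^4 + 2*s^3 - 5*s^2 + 5*s + 2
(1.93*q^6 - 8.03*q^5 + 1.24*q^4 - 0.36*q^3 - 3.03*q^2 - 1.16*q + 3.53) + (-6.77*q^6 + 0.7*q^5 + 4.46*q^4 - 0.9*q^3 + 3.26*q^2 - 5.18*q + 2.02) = -4.84*q^6 - 7.33*q^5 + 5.7*q^4 - 1.26*q^3 + 0.23*q^2 - 6.34*q + 5.55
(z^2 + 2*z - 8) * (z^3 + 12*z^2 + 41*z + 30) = z^5 + 14*z^4 + 57*z^3 + 16*z^2 - 268*z - 240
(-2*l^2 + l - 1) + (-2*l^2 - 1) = -4*l^2 + l - 2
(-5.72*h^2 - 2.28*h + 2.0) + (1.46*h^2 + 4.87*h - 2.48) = -4.26*h^2 + 2.59*h - 0.48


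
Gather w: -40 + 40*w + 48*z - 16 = 40*w + 48*z - 56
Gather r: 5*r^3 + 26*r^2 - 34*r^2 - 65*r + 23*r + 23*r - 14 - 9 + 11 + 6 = 5*r^3 - 8*r^2 - 19*r - 6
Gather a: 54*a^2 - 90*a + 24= 54*a^2 - 90*a + 24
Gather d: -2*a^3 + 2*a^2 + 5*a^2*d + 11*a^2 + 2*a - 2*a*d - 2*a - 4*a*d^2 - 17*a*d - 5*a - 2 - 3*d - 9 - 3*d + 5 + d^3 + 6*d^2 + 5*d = -2*a^3 + 13*a^2 - 5*a + d^3 + d^2*(6 - 4*a) + d*(5*a^2 - 19*a - 1) - 6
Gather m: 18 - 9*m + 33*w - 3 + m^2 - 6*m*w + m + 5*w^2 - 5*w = m^2 + m*(-6*w - 8) + 5*w^2 + 28*w + 15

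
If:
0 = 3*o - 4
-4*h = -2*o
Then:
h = 2/3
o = 4/3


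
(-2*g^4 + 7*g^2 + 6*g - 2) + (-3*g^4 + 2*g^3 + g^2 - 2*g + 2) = -5*g^4 + 2*g^3 + 8*g^2 + 4*g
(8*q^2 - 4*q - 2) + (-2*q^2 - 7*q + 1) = 6*q^2 - 11*q - 1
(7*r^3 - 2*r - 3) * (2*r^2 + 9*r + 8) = 14*r^5 + 63*r^4 + 52*r^3 - 24*r^2 - 43*r - 24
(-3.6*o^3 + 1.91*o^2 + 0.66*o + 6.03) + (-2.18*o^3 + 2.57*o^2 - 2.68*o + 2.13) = -5.78*o^3 + 4.48*o^2 - 2.02*o + 8.16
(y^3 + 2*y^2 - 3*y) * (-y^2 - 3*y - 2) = -y^5 - 5*y^4 - 5*y^3 + 5*y^2 + 6*y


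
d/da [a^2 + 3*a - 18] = 2*a + 3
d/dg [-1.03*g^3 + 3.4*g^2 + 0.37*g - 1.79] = -3.09*g^2 + 6.8*g + 0.37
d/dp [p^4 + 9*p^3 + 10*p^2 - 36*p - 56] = 4*p^3 + 27*p^2 + 20*p - 36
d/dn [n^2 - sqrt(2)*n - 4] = 2*n - sqrt(2)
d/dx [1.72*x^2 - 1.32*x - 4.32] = 3.44*x - 1.32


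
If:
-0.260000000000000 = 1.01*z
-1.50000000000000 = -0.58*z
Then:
No Solution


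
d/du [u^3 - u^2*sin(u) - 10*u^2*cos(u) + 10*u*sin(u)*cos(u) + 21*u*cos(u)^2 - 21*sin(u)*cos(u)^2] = 10*u^2*sin(u) - u^2*cos(u) + 3*u^2 - 2*u*sin(u) - 21*u*sin(2*u) - 20*u*cos(u) + 10*u*cos(2*u) + 5*sin(2*u) - 21*cos(u)/4 + 21*cos(2*u)/2 - 63*cos(3*u)/4 + 21/2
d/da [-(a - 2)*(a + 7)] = -2*a - 5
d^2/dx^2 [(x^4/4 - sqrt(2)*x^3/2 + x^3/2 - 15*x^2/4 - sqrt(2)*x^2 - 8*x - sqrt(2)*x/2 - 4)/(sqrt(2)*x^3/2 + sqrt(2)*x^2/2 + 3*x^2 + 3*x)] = (-5*sqrt(2)*x^3 + 14*x^3 - 48*x^2 - 144*sqrt(2)*x - 288)/(x^3*(sqrt(2)*x^3 + 18*x^2 + 54*sqrt(2)*x + 108))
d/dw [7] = 0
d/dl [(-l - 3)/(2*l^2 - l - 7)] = (-2*l^2 + l + (l + 3)*(4*l - 1) + 7)/(-2*l^2 + l + 7)^2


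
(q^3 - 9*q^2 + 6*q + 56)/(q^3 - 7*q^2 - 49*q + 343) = (q^2 - 2*q - 8)/(q^2 - 49)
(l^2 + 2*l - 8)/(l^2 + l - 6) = (l + 4)/(l + 3)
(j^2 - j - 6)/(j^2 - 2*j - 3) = (j + 2)/(j + 1)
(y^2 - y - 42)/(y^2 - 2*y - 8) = (-y^2 + y + 42)/(-y^2 + 2*y + 8)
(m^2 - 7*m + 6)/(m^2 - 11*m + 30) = (m - 1)/(m - 5)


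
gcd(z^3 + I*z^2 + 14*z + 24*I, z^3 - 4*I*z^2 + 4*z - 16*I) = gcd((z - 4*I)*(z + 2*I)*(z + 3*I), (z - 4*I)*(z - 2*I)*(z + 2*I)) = z^2 - 2*I*z + 8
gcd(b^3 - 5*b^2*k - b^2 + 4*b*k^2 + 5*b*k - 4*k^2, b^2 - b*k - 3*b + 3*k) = b - k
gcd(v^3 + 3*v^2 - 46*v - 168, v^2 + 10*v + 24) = v^2 + 10*v + 24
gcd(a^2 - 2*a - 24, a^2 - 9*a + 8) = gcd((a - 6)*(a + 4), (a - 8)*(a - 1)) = 1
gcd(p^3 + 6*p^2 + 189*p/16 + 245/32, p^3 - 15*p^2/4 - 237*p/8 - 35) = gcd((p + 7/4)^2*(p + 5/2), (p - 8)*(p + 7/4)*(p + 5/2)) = p^2 + 17*p/4 + 35/8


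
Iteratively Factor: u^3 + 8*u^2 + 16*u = (u + 4)*(u^2 + 4*u) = u*(u + 4)*(u + 4)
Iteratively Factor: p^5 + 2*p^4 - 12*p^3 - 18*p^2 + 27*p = (p + 3)*(p^4 - p^3 - 9*p^2 + 9*p) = p*(p + 3)*(p^3 - p^2 - 9*p + 9) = p*(p - 1)*(p + 3)*(p^2 - 9) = p*(p - 1)*(p + 3)^2*(p - 3)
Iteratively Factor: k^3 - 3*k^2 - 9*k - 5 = (k + 1)*(k^2 - 4*k - 5) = (k - 5)*(k + 1)*(k + 1)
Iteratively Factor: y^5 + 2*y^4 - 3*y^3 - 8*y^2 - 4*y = (y)*(y^4 + 2*y^3 - 3*y^2 - 8*y - 4) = y*(y - 2)*(y^3 + 4*y^2 + 5*y + 2) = y*(y - 2)*(y + 1)*(y^2 + 3*y + 2) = y*(y - 2)*(y + 1)^2*(y + 2)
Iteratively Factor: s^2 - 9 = (s - 3)*(s + 3)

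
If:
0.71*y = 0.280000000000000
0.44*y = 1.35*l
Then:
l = 0.13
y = 0.39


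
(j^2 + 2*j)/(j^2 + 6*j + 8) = j/(j + 4)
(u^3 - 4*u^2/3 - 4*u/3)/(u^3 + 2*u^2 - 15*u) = (3*u^2 - 4*u - 4)/(3*(u^2 + 2*u - 15))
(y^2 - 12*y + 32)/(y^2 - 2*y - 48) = (y - 4)/(y + 6)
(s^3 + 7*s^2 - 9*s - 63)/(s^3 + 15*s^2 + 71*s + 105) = (s - 3)/(s + 5)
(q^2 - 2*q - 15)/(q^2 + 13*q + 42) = (q^2 - 2*q - 15)/(q^2 + 13*q + 42)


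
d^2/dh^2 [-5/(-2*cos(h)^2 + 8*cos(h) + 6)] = 5*(2*sin(h)^4 + 6*sin(h)^2*cos(h) - 15*sin(h)^2 - 6)/(sin(h)^2 + 4*cos(h) + 2)^3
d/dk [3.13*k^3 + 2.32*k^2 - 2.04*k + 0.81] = 9.39*k^2 + 4.64*k - 2.04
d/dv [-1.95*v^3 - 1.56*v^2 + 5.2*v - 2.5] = -5.85*v^2 - 3.12*v + 5.2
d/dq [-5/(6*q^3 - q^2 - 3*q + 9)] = 5*(18*q^2 - 2*q - 3)/(6*q^3 - q^2 - 3*q + 9)^2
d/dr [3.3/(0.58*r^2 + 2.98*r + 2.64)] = (-3.828*r - 9.834)/(0.58*r^2 + 2.98*r + 2.64)^2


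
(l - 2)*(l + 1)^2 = l^3 - 3*l - 2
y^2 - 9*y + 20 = (y - 5)*(y - 4)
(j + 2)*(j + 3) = j^2 + 5*j + 6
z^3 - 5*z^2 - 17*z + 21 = (z - 7)*(z - 1)*(z + 3)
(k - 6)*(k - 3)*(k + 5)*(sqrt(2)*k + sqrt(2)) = sqrt(2)*k^4 - 3*sqrt(2)*k^3 - 31*sqrt(2)*k^2 + 63*sqrt(2)*k + 90*sqrt(2)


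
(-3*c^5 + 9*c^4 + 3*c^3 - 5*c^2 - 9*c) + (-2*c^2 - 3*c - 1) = -3*c^5 + 9*c^4 + 3*c^3 - 7*c^2 - 12*c - 1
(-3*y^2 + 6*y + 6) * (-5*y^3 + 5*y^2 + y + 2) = 15*y^5 - 45*y^4 - 3*y^3 + 30*y^2 + 18*y + 12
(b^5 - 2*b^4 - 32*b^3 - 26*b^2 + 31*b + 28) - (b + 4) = b^5 - 2*b^4 - 32*b^3 - 26*b^2 + 30*b + 24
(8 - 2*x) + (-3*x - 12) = -5*x - 4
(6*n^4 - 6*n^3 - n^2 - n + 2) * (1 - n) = -6*n^5 + 12*n^4 - 5*n^3 - 3*n + 2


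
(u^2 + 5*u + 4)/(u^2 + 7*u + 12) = (u + 1)/(u + 3)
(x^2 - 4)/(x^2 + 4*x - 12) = (x + 2)/(x + 6)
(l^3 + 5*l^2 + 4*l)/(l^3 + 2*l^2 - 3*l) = (l^2 + 5*l + 4)/(l^2 + 2*l - 3)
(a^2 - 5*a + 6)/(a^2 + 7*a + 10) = (a^2 - 5*a + 6)/(a^2 + 7*a + 10)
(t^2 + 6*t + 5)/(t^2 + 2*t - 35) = (t^2 + 6*t + 5)/(t^2 + 2*t - 35)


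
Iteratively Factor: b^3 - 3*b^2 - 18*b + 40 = (b + 4)*(b^2 - 7*b + 10) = (b - 5)*(b + 4)*(b - 2)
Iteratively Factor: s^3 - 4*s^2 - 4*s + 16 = (s + 2)*(s^2 - 6*s + 8) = (s - 2)*(s + 2)*(s - 4)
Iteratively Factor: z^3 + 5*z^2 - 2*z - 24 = (z + 3)*(z^2 + 2*z - 8) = (z - 2)*(z + 3)*(z + 4)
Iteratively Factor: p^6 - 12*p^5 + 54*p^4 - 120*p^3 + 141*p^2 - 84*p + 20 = (p - 1)*(p^5 - 11*p^4 + 43*p^3 - 77*p^2 + 64*p - 20) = (p - 2)*(p - 1)*(p^4 - 9*p^3 + 25*p^2 - 27*p + 10) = (p - 2)*(p - 1)^2*(p^3 - 8*p^2 + 17*p - 10) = (p - 5)*(p - 2)*(p - 1)^2*(p^2 - 3*p + 2) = (p - 5)*(p - 2)^2*(p - 1)^2*(p - 1)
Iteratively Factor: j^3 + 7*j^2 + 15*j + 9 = (j + 3)*(j^2 + 4*j + 3) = (j + 1)*(j + 3)*(j + 3)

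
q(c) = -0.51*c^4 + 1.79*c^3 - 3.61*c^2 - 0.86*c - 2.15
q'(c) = -2.04*c^3 + 5.37*c^2 - 7.22*c - 0.86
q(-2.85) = -104.11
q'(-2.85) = 110.56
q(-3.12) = -137.30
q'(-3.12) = 135.90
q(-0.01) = -2.14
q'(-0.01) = -0.79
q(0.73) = -4.15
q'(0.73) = -4.06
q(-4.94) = -605.51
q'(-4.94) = 411.78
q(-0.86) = -5.50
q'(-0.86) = 10.62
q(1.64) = -9.06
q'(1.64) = -7.26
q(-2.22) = -50.00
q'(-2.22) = 63.95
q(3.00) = -30.20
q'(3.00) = -29.27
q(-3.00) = -121.70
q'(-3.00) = 124.21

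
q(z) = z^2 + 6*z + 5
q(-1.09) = -0.35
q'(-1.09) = 3.82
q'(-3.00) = 0.00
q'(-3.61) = -1.22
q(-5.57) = 2.60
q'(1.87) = 9.74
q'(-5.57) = -5.14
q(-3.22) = -3.95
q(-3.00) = -4.00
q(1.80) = 19.04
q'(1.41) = 8.82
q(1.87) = 19.72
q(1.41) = 15.45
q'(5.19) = 16.38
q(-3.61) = -3.63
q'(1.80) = 9.60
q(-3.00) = -4.00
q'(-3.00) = 0.00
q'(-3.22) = -0.44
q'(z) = 2*z + 6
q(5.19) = 63.08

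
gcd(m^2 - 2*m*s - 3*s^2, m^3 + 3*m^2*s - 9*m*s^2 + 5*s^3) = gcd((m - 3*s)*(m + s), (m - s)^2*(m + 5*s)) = 1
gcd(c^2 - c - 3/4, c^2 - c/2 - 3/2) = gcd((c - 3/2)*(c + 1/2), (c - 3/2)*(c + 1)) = c - 3/2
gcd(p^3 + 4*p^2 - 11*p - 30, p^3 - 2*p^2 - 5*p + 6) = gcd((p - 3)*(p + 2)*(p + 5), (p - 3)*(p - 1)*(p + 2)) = p^2 - p - 6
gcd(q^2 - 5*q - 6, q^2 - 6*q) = q - 6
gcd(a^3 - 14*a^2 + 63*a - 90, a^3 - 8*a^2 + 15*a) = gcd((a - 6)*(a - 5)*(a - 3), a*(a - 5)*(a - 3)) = a^2 - 8*a + 15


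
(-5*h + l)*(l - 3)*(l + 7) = -5*h*l^2 - 20*h*l + 105*h + l^3 + 4*l^2 - 21*l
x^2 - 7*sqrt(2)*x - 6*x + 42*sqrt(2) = (x - 6)*(x - 7*sqrt(2))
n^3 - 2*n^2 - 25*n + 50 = (n - 5)*(n - 2)*(n + 5)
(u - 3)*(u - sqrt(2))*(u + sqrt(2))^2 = u^4 - 3*u^3 + sqrt(2)*u^3 - 3*sqrt(2)*u^2 - 2*u^2 - 2*sqrt(2)*u + 6*u + 6*sqrt(2)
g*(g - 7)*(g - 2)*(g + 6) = g^4 - 3*g^3 - 40*g^2 + 84*g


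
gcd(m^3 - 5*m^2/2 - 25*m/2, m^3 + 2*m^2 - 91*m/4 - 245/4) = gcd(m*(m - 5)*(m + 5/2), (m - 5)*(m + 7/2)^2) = m - 5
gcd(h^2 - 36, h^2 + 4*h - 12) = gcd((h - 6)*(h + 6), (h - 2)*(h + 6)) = h + 6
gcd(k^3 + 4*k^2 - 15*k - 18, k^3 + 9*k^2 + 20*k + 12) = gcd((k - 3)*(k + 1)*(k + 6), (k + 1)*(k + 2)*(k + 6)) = k^2 + 7*k + 6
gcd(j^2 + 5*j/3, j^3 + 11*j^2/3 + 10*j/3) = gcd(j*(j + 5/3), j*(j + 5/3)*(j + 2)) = j^2 + 5*j/3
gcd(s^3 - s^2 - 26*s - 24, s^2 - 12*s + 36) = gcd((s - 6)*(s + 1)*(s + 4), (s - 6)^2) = s - 6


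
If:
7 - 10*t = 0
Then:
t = 7/10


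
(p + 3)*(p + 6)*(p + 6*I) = p^3 + 9*p^2 + 6*I*p^2 + 18*p + 54*I*p + 108*I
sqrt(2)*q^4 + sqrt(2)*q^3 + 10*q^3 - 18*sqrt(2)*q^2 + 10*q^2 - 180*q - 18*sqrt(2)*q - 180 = (q - 3*sqrt(2))*(q + 3*sqrt(2))*(q + 5*sqrt(2))*(sqrt(2)*q + sqrt(2))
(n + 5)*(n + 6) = n^2 + 11*n + 30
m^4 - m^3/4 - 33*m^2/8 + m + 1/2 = (m - 2)*(m - 1/2)*(m + 1/4)*(m + 2)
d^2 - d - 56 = (d - 8)*(d + 7)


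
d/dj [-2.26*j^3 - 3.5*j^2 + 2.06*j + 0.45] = -6.78*j^2 - 7.0*j + 2.06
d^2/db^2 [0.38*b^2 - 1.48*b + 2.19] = 0.760000000000000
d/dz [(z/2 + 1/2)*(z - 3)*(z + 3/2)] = 3*z^2/2 - z/2 - 3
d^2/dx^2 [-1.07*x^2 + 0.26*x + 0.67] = -2.14000000000000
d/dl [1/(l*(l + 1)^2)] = (-3*l - 1)/(l^2*(l + 1)^3)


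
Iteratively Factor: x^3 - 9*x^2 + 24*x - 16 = (x - 4)*(x^2 - 5*x + 4) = (x - 4)*(x - 1)*(x - 4)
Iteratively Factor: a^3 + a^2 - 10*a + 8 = (a - 2)*(a^2 + 3*a - 4) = (a - 2)*(a - 1)*(a + 4)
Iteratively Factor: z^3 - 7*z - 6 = (z + 2)*(z^2 - 2*z - 3) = (z + 1)*(z + 2)*(z - 3)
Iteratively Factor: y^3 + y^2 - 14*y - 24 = (y + 2)*(y^2 - y - 12) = (y + 2)*(y + 3)*(y - 4)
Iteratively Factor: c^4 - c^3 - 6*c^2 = (c - 3)*(c^3 + 2*c^2) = c*(c - 3)*(c^2 + 2*c) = c*(c - 3)*(c + 2)*(c)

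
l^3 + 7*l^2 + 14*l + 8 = (l + 1)*(l + 2)*(l + 4)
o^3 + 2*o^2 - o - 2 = (o - 1)*(o + 1)*(o + 2)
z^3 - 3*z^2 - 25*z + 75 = (z - 5)*(z - 3)*(z + 5)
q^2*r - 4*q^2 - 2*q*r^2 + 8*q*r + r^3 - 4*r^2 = (-q + r)^2*(r - 4)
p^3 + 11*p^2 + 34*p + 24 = (p + 1)*(p + 4)*(p + 6)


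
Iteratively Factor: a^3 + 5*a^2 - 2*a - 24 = (a + 3)*(a^2 + 2*a - 8) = (a - 2)*(a + 3)*(a + 4)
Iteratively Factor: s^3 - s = (s + 1)*(s^2 - s) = s*(s + 1)*(s - 1)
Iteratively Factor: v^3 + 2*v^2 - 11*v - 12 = (v - 3)*(v^2 + 5*v + 4) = (v - 3)*(v + 1)*(v + 4)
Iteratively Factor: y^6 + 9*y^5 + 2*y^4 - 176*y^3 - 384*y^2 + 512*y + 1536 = (y + 4)*(y^5 + 5*y^4 - 18*y^3 - 104*y^2 + 32*y + 384) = (y + 4)^2*(y^4 + y^3 - 22*y^2 - 16*y + 96) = (y + 3)*(y + 4)^2*(y^3 - 2*y^2 - 16*y + 32) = (y - 2)*(y + 3)*(y + 4)^2*(y^2 - 16) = (y - 4)*(y - 2)*(y + 3)*(y + 4)^2*(y + 4)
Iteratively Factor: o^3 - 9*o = (o)*(o^2 - 9) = o*(o - 3)*(o + 3)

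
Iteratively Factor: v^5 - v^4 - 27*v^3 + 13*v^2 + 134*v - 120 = (v + 4)*(v^4 - 5*v^3 - 7*v^2 + 41*v - 30) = (v + 3)*(v + 4)*(v^3 - 8*v^2 + 17*v - 10) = (v - 2)*(v + 3)*(v + 4)*(v^2 - 6*v + 5) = (v - 5)*(v - 2)*(v + 3)*(v + 4)*(v - 1)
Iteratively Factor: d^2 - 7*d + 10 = (d - 5)*(d - 2)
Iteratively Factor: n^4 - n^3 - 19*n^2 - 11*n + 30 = (n - 1)*(n^3 - 19*n - 30) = (n - 5)*(n - 1)*(n^2 + 5*n + 6) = (n - 5)*(n - 1)*(n + 3)*(n + 2)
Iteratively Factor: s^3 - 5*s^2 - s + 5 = (s - 1)*(s^2 - 4*s - 5) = (s - 5)*(s - 1)*(s + 1)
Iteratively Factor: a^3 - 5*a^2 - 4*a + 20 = (a - 2)*(a^2 - 3*a - 10) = (a - 5)*(a - 2)*(a + 2)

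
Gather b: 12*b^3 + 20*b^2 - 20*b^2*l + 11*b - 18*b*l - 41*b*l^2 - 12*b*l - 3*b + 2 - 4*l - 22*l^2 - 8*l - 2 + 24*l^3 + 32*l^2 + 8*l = 12*b^3 + b^2*(20 - 20*l) + b*(-41*l^2 - 30*l + 8) + 24*l^3 + 10*l^2 - 4*l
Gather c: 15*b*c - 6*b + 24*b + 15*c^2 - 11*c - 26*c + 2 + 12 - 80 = 18*b + 15*c^2 + c*(15*b - 37) - 66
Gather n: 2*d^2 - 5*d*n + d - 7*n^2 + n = 2*d^2 + d - 7*n^2 + n*(1 - 5*d)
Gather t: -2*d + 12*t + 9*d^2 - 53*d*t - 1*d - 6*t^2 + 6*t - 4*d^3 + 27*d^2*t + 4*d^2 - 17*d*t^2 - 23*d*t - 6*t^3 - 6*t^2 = -4*d^3 + 13*d^2 - 3*d - 6*t^3 + t^2*(-17*d - 12) + t*(27*d^2 - 76*d + 18)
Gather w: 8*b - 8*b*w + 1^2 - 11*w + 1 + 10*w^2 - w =8*b + 10*w^2 + w*(-8*b - 12) + 2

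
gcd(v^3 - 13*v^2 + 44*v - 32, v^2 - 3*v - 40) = v - 8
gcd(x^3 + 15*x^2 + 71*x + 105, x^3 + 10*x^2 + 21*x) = x^2 + 10*x + 21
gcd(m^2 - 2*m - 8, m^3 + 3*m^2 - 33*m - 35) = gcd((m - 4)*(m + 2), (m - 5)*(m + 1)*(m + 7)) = 1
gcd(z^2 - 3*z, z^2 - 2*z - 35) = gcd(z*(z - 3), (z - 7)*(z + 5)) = 1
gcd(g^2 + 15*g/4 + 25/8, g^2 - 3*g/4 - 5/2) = g + 5/4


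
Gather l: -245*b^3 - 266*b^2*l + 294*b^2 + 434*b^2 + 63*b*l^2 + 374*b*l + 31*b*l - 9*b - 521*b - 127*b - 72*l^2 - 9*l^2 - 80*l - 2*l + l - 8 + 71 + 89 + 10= -245*b^3 + 728*b^2 - 657*b + l^2*(63*b - 81) + l*(-266*b^2 + 405*b - 81) + 162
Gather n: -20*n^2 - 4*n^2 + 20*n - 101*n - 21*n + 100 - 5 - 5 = -24*n^2 - 102*n + 90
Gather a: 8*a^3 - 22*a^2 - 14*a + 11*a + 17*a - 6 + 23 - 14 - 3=8*a^3 - 22*a^2 + 14*a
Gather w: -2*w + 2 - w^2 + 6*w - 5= -w^2 + 4*w - 3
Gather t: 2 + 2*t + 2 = 2*t + 4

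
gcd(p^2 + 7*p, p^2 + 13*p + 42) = p + 7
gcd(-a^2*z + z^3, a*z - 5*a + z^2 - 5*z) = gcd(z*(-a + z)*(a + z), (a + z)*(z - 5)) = a + z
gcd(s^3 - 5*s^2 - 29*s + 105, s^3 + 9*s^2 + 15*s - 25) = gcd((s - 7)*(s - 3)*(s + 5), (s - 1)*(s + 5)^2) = s + 5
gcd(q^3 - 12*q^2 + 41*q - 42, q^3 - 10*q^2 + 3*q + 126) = q - 7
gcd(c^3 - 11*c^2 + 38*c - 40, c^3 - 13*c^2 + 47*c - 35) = c - 5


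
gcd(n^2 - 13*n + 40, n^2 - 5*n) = n - 5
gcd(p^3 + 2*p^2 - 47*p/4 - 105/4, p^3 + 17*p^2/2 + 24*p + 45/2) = p^2 + 11*p/2 + 15/2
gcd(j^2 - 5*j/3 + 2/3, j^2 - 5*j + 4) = j - 1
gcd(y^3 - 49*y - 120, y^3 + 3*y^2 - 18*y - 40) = y + 5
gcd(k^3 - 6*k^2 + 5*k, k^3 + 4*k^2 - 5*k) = k^2 - k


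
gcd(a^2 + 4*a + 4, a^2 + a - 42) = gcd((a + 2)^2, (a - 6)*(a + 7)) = 1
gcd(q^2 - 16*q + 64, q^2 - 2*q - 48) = q - 8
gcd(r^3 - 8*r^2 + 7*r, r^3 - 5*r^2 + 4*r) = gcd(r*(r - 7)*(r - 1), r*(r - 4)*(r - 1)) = r^2 - r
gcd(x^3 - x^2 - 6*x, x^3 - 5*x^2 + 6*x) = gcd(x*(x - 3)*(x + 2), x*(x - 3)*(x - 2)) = x^2 - 3*x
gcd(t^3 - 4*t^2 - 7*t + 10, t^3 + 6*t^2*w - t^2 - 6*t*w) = t - 1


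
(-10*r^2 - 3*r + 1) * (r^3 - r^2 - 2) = -10*r^5 + 7*r^4 + 4*r^3 + 19*r^2 + 6*r - 2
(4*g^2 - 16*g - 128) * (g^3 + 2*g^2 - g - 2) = 4*g^5 - 8*g^4 - 164*g^3 - 248*g^2 + 160*g + 256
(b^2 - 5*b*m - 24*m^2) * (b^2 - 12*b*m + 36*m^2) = b^4 - 17*b^3*m + 72*b^2*m^2 + 108*b*m^3 - 864*m^4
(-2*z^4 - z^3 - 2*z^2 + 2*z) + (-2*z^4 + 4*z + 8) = -4*z^4 - z^3 - 2*z^2 + 6*z + 8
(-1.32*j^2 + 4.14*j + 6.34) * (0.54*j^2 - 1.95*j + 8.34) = -0.7128*j^4 + 4.8096*j^3 - 15.6582*j^2 + 22.1646*j + 52.8756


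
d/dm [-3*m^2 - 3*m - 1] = -6*m - 3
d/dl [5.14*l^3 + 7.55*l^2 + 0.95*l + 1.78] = 15.42*l^2 + 15.1*l + 0.95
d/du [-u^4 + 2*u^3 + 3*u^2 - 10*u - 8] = -4*u^3 + 6*u^2 + 6*u - 10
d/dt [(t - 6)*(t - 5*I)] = 2*t - 6 - 5*I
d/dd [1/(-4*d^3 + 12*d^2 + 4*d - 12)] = (3*d^2 - 6*d - 1)/(4*(d^3 - 3*d^2 - d + 3)^2)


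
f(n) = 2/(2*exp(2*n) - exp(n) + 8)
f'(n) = 2*(-4*exp(2*n) + exp(n))/(2*exp(2*n) - exp(n) + 8)^2 = (2 - 8*exp(n))*exp(n)/(2*exp(2*n) - exp(n) + 8)^2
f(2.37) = 0.01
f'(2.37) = -0.02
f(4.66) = 0.00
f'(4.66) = -0.00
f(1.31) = 0.06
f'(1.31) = -0.10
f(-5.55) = 0.25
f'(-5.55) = 0.00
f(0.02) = 0.22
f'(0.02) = -0.08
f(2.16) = 0.01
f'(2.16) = -0.03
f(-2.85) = 0.25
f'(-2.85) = 0.00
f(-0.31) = 0.24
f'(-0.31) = -0.04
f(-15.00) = 0.25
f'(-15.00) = 0.00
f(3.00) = 0.00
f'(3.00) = -0.00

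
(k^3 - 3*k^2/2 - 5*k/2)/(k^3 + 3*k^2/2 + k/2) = (2*k - 5)/(2*k + 1)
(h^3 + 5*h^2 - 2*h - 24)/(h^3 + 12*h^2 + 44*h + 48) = (h^2 + h - 6)/(h^2 + 8*h + 12)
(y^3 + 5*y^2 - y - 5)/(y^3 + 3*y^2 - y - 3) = (y + 5)/(y + 3)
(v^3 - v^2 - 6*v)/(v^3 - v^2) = (v^2 - v - 6)/(v*(v - 1))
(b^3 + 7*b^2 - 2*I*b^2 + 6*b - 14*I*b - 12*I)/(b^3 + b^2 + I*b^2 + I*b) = (b^2 + 2*b*(3 - I) - 12*I)/(b*(b + I))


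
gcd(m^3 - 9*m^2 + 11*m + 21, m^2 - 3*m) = m - 3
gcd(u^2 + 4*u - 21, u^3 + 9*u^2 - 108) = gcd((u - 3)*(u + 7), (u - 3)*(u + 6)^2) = u - 3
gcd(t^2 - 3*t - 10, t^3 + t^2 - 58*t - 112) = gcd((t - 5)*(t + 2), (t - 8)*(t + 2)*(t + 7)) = t + 2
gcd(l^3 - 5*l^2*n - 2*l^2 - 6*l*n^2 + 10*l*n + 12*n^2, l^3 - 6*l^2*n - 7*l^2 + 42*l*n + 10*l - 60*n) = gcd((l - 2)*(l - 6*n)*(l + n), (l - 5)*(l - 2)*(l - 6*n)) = l^2 - 6*l*n - 2*l + 12*n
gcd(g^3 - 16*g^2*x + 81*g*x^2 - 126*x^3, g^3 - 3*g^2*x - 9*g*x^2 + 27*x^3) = -g + 3*x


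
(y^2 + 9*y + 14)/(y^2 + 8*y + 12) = (y + 7)/(y + 6)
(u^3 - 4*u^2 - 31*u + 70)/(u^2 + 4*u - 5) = (u^2 - 9*u + 14)/(u - 1)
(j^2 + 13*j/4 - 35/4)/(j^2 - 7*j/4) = (j + 5)/j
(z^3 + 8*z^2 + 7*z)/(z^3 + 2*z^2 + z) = (z + 7)/(z + 1)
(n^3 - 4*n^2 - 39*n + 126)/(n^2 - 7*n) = n + 3 - 18/n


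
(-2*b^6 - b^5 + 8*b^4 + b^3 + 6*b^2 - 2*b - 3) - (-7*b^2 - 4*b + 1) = -2*b^6 - b^5 + 8*b^4 + b^3 + 13*b^2 + 2*b - 4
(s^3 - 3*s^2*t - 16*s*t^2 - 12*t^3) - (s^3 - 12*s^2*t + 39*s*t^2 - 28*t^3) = 9*s^2*t - 55*s*t^2 + 16*t^3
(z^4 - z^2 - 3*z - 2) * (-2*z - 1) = -2*z^5 - z^4 + 2*z^3 + 7*z^2 + 7*z + 2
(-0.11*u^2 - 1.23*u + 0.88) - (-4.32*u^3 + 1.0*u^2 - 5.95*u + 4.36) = 4.32*u^3 - 1.11*u^2 + 4.72*u - 3.48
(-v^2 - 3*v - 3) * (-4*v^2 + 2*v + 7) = 4*v^4 + 10*v^3 - v^2 - 27*v - 21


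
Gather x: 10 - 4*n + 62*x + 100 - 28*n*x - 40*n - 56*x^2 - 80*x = -44*n - 56*x^2 + x*(-28*n - 18) + 110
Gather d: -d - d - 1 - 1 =-2*d - 2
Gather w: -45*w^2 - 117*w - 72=-45*w^2 - 117*w - 72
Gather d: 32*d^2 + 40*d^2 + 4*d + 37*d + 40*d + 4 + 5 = 72*d^2 + 81*d + 9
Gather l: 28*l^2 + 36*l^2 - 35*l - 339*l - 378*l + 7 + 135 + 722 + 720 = 64*l^2 - 752*l + 1584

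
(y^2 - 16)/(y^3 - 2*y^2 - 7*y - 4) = (y + 4)/(y^2 + 2*y + 1)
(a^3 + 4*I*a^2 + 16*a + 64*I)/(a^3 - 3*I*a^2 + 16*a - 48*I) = (a + 4*I)/(a - 3*I)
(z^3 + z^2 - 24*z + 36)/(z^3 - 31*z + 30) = (z^2 - 5*z + 6)/(z^2 - 6*z + 5)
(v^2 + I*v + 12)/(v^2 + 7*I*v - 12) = (v - 3*I)/(v + 3*I)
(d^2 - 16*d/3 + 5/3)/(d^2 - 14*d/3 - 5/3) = (3*d - 1)/(3*d + 1)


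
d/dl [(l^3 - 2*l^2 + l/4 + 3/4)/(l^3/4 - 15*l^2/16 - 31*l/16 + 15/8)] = 4*(-28*l^4 - 256*l^3 + 587*l^2 - 390*l + 123)/(16*l^6 - 120*l^5 - 23*l^4 + 1170*l^3 + 61*l^2 - 1860*l + 900)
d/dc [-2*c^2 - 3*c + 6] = -4*c - 3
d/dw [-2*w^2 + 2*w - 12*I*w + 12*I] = -4*w + 2 - 12*I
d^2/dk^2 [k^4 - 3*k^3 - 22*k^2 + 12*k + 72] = 12*k^2 - 18*k - 44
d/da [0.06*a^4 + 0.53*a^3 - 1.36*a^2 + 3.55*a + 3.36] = 0.24*a^3 + 1.59*a^2 - 2.72*a + 3.55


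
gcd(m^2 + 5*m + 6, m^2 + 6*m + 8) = m + 2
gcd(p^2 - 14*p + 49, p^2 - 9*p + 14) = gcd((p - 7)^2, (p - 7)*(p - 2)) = p - 7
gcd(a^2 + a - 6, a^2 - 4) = a - 2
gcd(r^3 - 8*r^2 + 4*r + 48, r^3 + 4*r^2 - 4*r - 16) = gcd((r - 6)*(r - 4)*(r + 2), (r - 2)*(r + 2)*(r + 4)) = r + 2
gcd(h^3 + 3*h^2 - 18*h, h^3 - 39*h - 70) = 1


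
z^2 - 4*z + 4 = (z - 2)^2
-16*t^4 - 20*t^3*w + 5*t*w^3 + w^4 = (-2*t + w)*(t + w)*(2*t + w)*(4*t + w)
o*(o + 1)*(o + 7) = o^3 + 8*o^2 + 7*o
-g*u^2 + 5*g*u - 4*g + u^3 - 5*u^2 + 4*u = (-g + u)*(u - 4)*(u - 1)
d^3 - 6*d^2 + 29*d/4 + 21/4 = (d - 7/2)*(d - 3)*(d + 1/2)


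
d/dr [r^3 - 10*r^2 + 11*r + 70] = 3*r^2 - 20*r + 11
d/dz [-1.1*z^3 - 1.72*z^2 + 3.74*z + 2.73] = -3.3*z^2 - 3.44*z + 3.74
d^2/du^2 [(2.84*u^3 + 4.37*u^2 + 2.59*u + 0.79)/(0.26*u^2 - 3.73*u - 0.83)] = (4.44089209850063e-16*u^5 + 89.077236*u^3 + 58.732836*u^2 + 10.495536*u + 12.30757)/(0.017576*u^6 - 0.756444*u^5 + 10.683738*u^4 - 47.065513*u^3 - 34.105779*u^2 - 7.708791*u - 0.571787)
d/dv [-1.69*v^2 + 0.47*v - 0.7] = 0.47 - 3.38*v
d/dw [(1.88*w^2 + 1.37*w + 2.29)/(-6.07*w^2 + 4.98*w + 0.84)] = (17.6783*w^2 + 30.959*w - 10.2534)/(36.8449*w^4 - 60.4572*w^3 + 14.6028*w^2 + 8.3664*w + 0.7056)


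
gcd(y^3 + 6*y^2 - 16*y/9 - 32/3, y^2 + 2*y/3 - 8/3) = y - 4/3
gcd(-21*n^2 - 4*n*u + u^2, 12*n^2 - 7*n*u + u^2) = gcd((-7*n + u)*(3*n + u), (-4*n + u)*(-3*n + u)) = 1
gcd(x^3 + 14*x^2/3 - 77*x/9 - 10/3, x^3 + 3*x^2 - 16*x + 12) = x + 6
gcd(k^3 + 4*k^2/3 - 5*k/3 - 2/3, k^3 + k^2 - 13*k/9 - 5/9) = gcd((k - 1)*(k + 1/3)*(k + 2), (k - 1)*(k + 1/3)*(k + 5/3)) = k^2 - 2*k/3 - 1/3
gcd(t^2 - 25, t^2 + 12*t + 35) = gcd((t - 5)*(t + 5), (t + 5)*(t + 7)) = t + 5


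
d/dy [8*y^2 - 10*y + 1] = 16*y - 10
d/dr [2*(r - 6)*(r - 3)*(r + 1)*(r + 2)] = 8*r^3 - 36*r^2 - 28*r + 72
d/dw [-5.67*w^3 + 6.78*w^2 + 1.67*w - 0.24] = -17.01*w^2 + 13.56*w + 1.67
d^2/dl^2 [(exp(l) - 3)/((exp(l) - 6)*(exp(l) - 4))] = (exp(4*l) - 2*exp(3*l) - 54*exp(2*l) + 228*exp(l) - 144)*exp(l)/(exp(6*l) - 30*exp(5*l) + 372*exp(4*l) - 2440*exp(3*l) + 8928*exp(2*l) - 17280*exp(l) + 13824)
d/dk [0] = 0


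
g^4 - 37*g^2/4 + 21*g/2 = g*(g - 2)*(g - 3/2)*(g + 7/2)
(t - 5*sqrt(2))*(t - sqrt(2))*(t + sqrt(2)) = t^3 - 5*sqrt(2)*t^2 - 2*t + 10*sqrt(2)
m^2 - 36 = (m - 6)*(m + 6)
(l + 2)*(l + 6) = l^2 + 8*l + 12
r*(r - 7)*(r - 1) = r^3 - 8*r^2 + 7*r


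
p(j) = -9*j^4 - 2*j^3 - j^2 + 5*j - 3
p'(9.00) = -26743.00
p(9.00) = -60546.00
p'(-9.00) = 25781.00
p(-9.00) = -57720.00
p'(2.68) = -736.41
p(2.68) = -499.56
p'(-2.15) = 339.35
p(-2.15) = -190.80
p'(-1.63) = 148.23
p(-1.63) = -68.68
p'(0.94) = -32.08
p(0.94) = -7.87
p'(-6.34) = 8950.75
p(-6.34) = -14106.39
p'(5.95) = -7802.53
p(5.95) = -11709.98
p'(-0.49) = 8.77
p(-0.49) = -5.97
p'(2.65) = -712.38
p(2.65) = -477.83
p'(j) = -36*j^3 - 6*j^2 - 2*j + 5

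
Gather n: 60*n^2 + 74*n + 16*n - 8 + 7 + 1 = 60*n^2 + 90*n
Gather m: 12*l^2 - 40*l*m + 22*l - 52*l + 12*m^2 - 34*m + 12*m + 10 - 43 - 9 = 12*l^2 - 30*l + 12*m^2 + m*(-40*l - 22) - 42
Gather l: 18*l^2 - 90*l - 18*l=18*l^2 - 108*l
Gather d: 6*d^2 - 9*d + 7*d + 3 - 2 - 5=6*d^2 - 2*d - 4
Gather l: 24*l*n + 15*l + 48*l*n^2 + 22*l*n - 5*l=l*(48*n^2 + 46*n + 10)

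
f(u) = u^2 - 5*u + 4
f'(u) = 2*u - 5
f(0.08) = 3.61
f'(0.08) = -4.84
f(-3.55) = 34.35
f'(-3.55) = -12.10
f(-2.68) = 24.58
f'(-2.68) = -10.36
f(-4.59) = 48.02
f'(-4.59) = -14.18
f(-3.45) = 33.15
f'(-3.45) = -11.90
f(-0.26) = 5.37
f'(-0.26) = -5.52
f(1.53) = -1.31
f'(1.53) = -1.94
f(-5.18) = 56.73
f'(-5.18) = -15.36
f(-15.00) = 304.00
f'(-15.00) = -35.00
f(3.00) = -2.00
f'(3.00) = 1.00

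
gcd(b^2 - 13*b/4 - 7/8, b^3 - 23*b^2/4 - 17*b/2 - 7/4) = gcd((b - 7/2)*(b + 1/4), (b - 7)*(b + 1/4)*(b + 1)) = b + 1/4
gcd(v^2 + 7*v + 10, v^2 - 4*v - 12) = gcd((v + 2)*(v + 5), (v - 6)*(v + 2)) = v + 2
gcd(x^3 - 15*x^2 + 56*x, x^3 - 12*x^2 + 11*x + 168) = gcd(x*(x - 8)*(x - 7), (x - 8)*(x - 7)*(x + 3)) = x^2 - 15*x + 56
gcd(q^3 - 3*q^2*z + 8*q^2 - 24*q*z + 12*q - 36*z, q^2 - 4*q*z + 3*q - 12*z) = 1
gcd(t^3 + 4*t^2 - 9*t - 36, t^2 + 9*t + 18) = t + 3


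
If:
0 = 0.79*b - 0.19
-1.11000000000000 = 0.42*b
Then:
No Solution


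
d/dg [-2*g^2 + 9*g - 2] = 9 - 4*g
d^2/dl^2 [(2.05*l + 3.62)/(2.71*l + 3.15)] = 18.171634/(2.71*l + 3.15)^3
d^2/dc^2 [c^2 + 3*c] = 2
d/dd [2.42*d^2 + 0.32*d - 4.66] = 4.84*d + 0.32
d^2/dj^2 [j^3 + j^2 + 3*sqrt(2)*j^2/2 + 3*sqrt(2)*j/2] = 6*j + 2 + 3*sqrt(2)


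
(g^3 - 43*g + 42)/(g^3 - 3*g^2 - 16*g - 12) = (g^2 + 6*g - 7)/(g^2 + 3*g + 2)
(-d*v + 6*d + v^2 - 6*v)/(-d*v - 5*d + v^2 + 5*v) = (v - 6)/(v + 5)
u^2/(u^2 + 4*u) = u/(u + 4)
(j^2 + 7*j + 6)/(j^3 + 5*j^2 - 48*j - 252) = (j + 1)/(j^2 - j - 42)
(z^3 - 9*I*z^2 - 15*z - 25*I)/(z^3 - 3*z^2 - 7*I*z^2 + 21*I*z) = (z^3 - 9*I*z^2 - 15*z - 25*I)/(z*(z^2 - 3*z - 7*I*z + 21*I))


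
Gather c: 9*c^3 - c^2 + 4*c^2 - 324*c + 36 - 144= 9*c^3 + 3*c^2 - 324*c - 108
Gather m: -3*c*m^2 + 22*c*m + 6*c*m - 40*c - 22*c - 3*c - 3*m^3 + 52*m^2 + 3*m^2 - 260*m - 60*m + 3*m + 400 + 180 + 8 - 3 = -65*c - 3*m^3 + m^2*(55 - 3*c) + m*(28*c - 317) + 585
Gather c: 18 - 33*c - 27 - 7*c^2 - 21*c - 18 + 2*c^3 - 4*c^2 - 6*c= 2*c^3 - 11*c^2 - 60*c - 27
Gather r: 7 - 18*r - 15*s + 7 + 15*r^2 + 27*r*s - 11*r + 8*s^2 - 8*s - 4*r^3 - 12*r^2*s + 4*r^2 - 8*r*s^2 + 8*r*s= -4*r^3 + r^2*(19 - 12*s) + r*(-8*s^2 + 35*s - 29) + 8*s^2 - 23*s + 14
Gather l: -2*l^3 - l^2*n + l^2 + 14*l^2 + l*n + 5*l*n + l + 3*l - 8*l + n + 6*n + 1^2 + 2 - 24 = -2*l^3 + l^2*(15 - n) + l*(6*n - 4) + 7*n - 21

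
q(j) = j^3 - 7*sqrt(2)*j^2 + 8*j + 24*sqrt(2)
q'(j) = 3*j^2 - 14*sqrt(2)*j + 8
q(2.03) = 17.75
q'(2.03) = -19.83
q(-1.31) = 4.22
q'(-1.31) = 39.08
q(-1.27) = 5.77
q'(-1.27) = 37.98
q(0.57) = 35.47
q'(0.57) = -2.31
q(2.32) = 11.71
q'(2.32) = -21.79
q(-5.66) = -509.80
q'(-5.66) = 216.17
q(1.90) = 20.26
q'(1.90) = -18.79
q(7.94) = -26.07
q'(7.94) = 39.93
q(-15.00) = -5688.45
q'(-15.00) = 979.98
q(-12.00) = -3215.59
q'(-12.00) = 677.59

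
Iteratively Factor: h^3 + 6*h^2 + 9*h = (h)*(h^2 + 6*h + 9) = h*(h + 3)*(h + 3)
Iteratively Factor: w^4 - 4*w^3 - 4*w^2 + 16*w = (w)*(w^3 - 4*w^2 - 4*w + 16) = w*(w - 4)*(w^2 - 4) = w*(w - 4)*(w + 2)*(w - 2)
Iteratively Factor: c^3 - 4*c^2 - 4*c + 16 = (c - 4)*(c^2 - 4) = (c - 4)*(c - 2)*(c + 2)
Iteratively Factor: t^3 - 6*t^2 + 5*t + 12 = (t - 3)*(t^2 - 3*t - 4) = (t - 4)*(t - 3)*(t + 1)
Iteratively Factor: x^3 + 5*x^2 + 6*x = (x)*(x^2 + 5*x + 6) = x*(x + 2)*(x + 3)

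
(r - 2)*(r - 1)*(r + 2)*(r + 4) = r^4 + 3*r^3 - 8*r^2 - 12*r + 16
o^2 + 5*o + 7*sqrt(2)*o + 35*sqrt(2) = (o + 5)*(o + 7*sqrt(2))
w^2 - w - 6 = (w - 3)*(w + 2)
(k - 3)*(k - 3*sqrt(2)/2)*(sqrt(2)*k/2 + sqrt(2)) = sqrt(2)*k^3/2 - 3*k^2/2 - sqrt(2)*k^2/2 - 3*sqrt(2)*k + 3*k/2 + 9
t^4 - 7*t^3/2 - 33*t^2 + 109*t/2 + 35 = (t - 7)*(t - 2)*(t + 1/2)*(t + 5)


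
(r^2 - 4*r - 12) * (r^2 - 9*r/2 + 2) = r^4 - 17*r^3/2 + 8*r^2 + 46*r - 24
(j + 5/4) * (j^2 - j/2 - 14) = j^3 + 3*j^2/4 - 117*j/8 - 35/2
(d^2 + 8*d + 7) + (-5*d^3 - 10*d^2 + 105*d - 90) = -5*d^3 - 9*d^2 + 113*d - 83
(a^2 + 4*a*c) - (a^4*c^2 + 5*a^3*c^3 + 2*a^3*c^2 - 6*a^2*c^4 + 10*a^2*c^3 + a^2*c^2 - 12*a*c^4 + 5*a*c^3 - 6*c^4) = -a^4*c^2 - 5*a^3*c^3 - 2*a^3*c^2 + 6*a^2*c^4 - 10*a^2*c^3 - a^2*c^2 + a^2 + 12*a*c^4 - 5*a*c^3 + 4*a*c + 6*c^4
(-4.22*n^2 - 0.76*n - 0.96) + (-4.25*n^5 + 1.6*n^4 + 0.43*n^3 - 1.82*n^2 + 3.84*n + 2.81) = -4.25*n^5 + 1.6*n^4 + 0.43*n^3 - 6.04*n^2 + 3.08*n + 1.85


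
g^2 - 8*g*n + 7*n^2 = (g - 7*n)*(g - n)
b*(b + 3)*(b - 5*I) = b^3 + 3*b^2 - 5*I*b^2 - 15*I*b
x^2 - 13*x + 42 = (x - 7)*(x - 6)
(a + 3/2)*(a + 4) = a^2 + 11*a/2 + 6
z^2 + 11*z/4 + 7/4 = (z + 1)*(z + 7/4)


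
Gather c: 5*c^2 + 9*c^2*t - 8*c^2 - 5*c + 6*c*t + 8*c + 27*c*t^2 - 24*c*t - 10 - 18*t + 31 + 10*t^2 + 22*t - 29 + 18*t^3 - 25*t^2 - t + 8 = c^2*(9*t - 3) + c*(27*t^2 - 18*t + 3) + 18*t^3 - 15*t^2 + 3*t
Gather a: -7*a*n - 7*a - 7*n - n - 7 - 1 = a*(-7*n - 7) - 8*n - 8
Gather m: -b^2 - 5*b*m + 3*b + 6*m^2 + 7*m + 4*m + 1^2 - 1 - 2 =-b^2 + 3*b + 6*m^2 + m*(11 - 5*b) - 2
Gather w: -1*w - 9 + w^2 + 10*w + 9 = w^2 + 9*w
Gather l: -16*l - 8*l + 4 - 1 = 3 - 24*l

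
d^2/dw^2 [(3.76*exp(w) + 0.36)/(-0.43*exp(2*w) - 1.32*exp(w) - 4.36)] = (-0.695223999999999*exp(4*w) + 1.86791999999999*exp(3*w) + 41.68248*exp(2*w) + 23.712*exp(w) - 69.404224)*exp(w)/(0.079507*exp(6*w) + 0.732204*exp(5*w) + 4.666188*exp(4*w) + 17.148384*exp(3*w) + 47.312976*exp(2*w) + 75.278016*exp(w) + 82.881856)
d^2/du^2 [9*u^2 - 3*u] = 18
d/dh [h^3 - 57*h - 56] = 3*h^2 - 57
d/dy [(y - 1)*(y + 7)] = 2*y + 6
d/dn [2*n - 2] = 2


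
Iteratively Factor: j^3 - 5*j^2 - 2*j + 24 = (j - 4)*(j^2 - j - 6) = (j - 4)*(j - 3)*(j + 2)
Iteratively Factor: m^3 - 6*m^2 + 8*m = (m)*(m^2 - 6*m + 8) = m*(m - 4)*(m - 2)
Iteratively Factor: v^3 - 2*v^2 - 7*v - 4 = (v - 4)*(v^2 + 2*v + 1) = (v - 4)*(v + 1)*(v + 1)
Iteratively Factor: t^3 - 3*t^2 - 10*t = (t)*(t^2 - 3*t - 10) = t*(t + 2)*(t - 5)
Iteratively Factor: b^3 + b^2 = (b)*(b^2 + b) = b*(b + 1)*(b)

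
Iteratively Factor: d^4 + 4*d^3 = (d)*(d^3 + 4*d^2) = d^2*(d^2 + 4*d) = d^3*(d + 4)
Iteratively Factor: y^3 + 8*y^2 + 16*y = (y)*(y^2 + 8*y + 16) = y*(y + 4)*(y + 4)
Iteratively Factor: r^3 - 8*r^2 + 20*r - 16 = (r - 2)*(r^2 - 6*r + 8) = (r - 4)*(r - 2)*(r - 2)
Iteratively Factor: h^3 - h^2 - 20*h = (h - 5)*(h^2 + 4*h) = h*(h - 5)*(h + 4)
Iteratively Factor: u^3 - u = (u)*(u^2 - 1) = u*(u - 1)*(u + 1)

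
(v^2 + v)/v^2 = (v + 1)/v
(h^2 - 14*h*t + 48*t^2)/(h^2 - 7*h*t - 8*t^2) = (h - 6*t)/(h + t)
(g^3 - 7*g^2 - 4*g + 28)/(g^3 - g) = (g^3 - 7*g^2 - 4*g + 28)/(g^3 - g)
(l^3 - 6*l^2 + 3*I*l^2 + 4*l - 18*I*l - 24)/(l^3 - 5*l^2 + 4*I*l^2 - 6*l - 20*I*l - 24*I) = (l - I)/(l + 1)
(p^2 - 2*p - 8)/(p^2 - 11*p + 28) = (p + 2)/(p - 7)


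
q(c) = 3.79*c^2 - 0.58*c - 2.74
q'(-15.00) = -114.28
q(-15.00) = 858.71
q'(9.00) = 67.64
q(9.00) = 299.03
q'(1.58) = 11.40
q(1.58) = 5.80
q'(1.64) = 11.85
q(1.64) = 6.50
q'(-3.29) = -25.52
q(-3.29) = 40.19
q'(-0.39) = -3.54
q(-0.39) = -1.94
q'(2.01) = 14.66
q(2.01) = 11.41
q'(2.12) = 15.49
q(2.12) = 13.06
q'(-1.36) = -10.89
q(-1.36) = 5.06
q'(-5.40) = -41.51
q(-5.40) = 110.91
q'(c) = 7.58*c - 0.58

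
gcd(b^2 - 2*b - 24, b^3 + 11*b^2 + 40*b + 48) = b + 4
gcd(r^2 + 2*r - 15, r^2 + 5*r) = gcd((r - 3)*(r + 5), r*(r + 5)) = r + 5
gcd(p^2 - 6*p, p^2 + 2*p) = p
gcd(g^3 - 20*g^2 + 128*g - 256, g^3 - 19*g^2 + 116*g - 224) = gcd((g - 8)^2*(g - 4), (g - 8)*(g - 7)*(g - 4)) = g^2 - 12*g + 32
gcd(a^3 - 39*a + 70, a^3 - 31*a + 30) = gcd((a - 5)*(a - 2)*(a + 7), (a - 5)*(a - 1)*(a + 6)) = a - 5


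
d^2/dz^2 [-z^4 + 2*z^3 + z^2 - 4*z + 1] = -12*z^2 + 12*z + 2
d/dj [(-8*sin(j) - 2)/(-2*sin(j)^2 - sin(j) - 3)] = 2*(-8*sin(j)^2 - 4*sin(j) + 11)*cos(j)/(sin(j) - cos(2*j) + 4)^2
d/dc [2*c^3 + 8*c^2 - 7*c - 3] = 6*c^2 + 16*c - 7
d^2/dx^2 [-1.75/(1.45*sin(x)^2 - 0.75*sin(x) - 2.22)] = (-14.7175*sin(x)^4 + 5.709375*sin(x)^3 - 1.441125*sin(x)^2 - 8.505*sin(x) + 13.23525)/(-1.45*sin(x)^2 + 0.75*sin(x) + 2.22)^3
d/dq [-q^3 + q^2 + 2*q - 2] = -3*q^2 + 2*q + 2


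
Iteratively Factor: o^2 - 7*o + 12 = (o - 3)*(o - 4)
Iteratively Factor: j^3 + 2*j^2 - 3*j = (j - 1)*(j^2 + 3*j) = j*(j - 1)*(j + 3)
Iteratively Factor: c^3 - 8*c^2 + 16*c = (c)*(c^2 - 8*c + 16) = c*(c - 4)*(c - 4)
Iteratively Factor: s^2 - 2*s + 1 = (s - 1)*(s - 1)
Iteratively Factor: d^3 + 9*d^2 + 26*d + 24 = (d + 3)*(d^2 + 6*d + 8) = (d + 2)*(d + 3)*(d + 4)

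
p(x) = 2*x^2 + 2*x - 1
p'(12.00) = 50.00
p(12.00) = 311.00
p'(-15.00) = -58.00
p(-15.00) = 419.00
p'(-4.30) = -15.20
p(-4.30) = 27.38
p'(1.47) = 7.88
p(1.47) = 6.26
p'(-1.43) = -3.72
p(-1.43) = 0.23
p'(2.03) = 10.12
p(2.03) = 11.30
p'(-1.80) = -5.20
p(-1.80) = 1.88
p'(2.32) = 11.28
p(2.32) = 14.40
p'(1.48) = 7.92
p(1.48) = 6.34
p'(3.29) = 15.16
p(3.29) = 27.23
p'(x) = 4*x + 2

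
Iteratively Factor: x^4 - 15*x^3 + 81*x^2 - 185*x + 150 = (x - 5)*(x^3 - 10*x^2 + 31*x - 30) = (x - 5)^2*(x^2 - 5*x + 6) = (x - 5)^2*(x - 3)*(x - 2)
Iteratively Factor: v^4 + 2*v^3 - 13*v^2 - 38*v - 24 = (v - 4)*(v^3 + 6*v^2 + 11*v + 6) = (v - 4)*(v + 3)*(v^2 + 3*v + 2) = (v - 4)*(v + 1)*(v + 3)*(v + 2)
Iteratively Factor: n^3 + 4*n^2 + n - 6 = (n - 1)*(n^2 + 5*n + 6) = (n - 1)*(n + 3)*(n + 2)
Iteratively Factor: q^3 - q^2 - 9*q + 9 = (q + 3)*(q^2 - 4*q + 3) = (q - 1)*(q + 3)*(q - 3)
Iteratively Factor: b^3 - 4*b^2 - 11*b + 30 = (b - 5)*(b^2 + b - 6) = (b - 5)*(b + 3)*(b - 2)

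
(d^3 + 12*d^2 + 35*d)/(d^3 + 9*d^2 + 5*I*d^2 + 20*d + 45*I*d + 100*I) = d*(d + 7)/(d^2 + d*(4 + 5*I) + 20*I)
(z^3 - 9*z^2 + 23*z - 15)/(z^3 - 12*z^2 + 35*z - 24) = (z - 5)/(z - 8)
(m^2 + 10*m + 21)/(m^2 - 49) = (m + 3)/(m - 7)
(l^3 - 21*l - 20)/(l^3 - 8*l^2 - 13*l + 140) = (l + 1)/(l - 7)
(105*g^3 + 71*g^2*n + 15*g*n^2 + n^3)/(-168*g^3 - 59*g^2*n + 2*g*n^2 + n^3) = (-5*g - n)/(8*g - n)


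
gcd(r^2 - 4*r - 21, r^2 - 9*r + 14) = r - 7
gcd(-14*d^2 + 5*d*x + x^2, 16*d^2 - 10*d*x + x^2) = -2*d + x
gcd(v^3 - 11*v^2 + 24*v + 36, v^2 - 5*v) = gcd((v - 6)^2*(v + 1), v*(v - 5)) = 1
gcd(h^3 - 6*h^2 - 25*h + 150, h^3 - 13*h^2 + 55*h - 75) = h - 5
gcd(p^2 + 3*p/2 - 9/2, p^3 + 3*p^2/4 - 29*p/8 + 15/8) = 1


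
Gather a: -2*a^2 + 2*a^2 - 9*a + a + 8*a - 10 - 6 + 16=0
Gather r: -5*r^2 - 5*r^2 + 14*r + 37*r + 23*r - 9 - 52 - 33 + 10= -10*r^2 + 74*r - 84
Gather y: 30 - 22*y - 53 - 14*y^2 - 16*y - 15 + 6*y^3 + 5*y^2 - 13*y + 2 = 6*y^3 - 9*y^2 - 51*y - 36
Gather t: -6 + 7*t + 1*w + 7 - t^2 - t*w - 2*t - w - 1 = -t^2 + t*(5 - w)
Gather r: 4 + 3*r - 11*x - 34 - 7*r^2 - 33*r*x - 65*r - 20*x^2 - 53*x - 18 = -7*r^2 + r*(-33*x - 62) - 20*x^2 - 64*x - 48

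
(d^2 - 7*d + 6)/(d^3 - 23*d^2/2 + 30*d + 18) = 2*(d - 1)/(2*d^2 - 11*d - 6)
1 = 1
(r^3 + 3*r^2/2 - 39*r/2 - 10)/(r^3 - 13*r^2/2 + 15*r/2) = (2*r^3 + 3*r^2 - 39*r - 20)/(r*(2*r^2 - 13*r + 15))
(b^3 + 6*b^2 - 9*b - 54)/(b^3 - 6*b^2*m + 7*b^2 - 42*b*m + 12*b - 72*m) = (b^2 + 3*b - 18)/(b^2 - 6*b*m + 4*b - 24*m)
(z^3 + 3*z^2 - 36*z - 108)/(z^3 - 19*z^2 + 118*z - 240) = (z^2 + 9*z + 18)/(z^2 - 13*z + 40)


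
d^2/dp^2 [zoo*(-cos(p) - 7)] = zoo*cos(p)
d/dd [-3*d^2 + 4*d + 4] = 4 - 6*d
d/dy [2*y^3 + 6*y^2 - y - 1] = 6*y^2 + 12*y - 1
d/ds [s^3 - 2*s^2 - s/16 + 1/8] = 3*s^2 - 4*s - 1/16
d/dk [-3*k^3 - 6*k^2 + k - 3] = -9*k^2 - 12*k + 1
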